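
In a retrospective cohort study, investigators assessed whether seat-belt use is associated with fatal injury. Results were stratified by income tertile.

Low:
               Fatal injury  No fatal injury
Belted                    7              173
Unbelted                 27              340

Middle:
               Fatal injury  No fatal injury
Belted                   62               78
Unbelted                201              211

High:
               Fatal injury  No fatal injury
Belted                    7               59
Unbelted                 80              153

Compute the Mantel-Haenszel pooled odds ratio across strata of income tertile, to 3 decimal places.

OR_MH = Σ(aᵢdᵢ/nᵢ) / Σ(bᵢcᵢ/nᵢ), where nᵢ is the stratum total.
Stratum 1 (Low): n = 547; a·d/n = 7·340/547 = 4.3510; b·c/n = 173·27/547 = 8.5393
Stratum 2 (Middle): n = 552; a·d/n = 62·211/552 = 23.6993; b·c/n = 78·201/552 = 28.4022
Stratum 3 (High): n = 299; a·d/n = 7·153/299 = 3.5819; b·c/n = 59·80/299 = 15.7860
OR_MH = (4.3510 + 23.6993 + 3.5819) / (8.5393 + 28.4022 + 15.7860) = 31.6322 / 52.7274 = 0.59992

0.600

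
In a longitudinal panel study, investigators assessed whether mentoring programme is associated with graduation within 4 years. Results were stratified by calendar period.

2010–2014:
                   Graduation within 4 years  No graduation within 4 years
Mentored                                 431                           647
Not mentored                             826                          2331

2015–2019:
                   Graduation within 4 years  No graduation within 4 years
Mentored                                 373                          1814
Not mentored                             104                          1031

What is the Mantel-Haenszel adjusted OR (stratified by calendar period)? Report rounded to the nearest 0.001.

1.929

OR_MH = Σ(aᵢdᵢ/nᵢ) / Σ(bᵢcᵢ/nᵢ), where nᵢ is the stratum total.
Stratum 1 (2010–2014): n = 4235; a·d/n = 431·2331/4235 = 237.2281; b·c/n = 647·826/4235 = 126.1917
Stratum 2 (2015–2019): n = 3322; a·d/n = 373·1031/3322 = 115.7625; b·c/n = 1814·104/3322 = 56.7899
OR_MH = (237.2281 + 115.7625) / (126.1917 + 56.7899) = 352.9906 / 182.9816 = 1.92910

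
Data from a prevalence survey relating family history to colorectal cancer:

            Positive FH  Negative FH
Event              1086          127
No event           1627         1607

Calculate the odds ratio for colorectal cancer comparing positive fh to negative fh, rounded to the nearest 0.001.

Reading the table with exposure as columns: a = 1086 (Positive FH, case), b = 1627 (Positive FH, non-case), c = 127 (Negative FH, case), d = 1607.
OR = (a·d)/(b·c) = (1086 × 1607) / (1627 × 127) = 1745202 / 206629 = 8.44607
The odds of colorectal cancer are about 8.45 times as high in the positive fh group.

8.446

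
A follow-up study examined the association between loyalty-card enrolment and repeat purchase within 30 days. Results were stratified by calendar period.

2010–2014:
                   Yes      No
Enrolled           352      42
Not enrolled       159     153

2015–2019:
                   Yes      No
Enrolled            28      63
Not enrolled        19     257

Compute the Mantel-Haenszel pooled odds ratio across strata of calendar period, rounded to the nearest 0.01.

OR_MH = Σ(aᵢdᵢ/nᵢ) / Σ(bᵢcᵢ/nᵢ), where nᵢ is the stratum total.
Stratum 1 (2010–2014): n = 706; a·d/n = 352·153/706 = 76.2833; b·c/n = 42·159/706 = 9.4589
Stratum 2 (2015–2019): n = 367; a·d/n = 28·257/367 = 19.6076; b·c/n = 63·19/367 = 3.2616
OR_MH = (76.2833 + 19.6076) / (9.4589 + 3.2616) = 95.8909 / 12.7205 = 7.53830

7.54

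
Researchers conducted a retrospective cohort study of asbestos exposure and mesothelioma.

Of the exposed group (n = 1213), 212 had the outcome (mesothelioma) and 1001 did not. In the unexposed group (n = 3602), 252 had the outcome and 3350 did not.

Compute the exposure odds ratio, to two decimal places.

From the description: a = 212, b = 1001, c = 252, d = 3350.
OR = (a·d)/(b·c) = (212 × 3350) / (1001 × 252) = 710200 / 252252 = 2.81544
The odds of mesothelioma are about 2.82 times as high in the exposed group.

2.82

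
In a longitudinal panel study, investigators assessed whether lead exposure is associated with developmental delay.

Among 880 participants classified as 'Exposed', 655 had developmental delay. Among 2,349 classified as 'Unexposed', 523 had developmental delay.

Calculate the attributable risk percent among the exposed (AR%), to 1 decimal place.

70.1

From the description: a = 655, b = 225, c = 523, d = 1826.
Risk in exposed = 655/880 = 0.74432; risk in unexposed = 523/2349 = 0.22265.
RR = 0.74432/0.22265 = 3.34303
AR% = (RR − 1)/RR × 100 = (3.34303 − 1)/3.34303 × 100 = 70.0870%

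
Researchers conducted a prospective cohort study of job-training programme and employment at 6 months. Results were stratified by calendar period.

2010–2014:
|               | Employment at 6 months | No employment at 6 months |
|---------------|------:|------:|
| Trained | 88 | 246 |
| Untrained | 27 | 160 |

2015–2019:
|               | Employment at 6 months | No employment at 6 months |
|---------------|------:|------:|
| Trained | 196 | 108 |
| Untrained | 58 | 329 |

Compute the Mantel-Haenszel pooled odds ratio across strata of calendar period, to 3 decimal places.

5.517

OR_MH = Σ(aᵢdᵢ/nᵢ) / Σ(bᵢcᵢ/nᵢ), where nᵢ is the stratum total.
Stratum 1 (2010–2014): n = 521; a·d/n = 88·160/521 = 27.0250; b·c/n = 246·27/521 = 12.7486
Stratum 2 (2015–2019): n = 691; a·d/n = 196·329/691 = 93.3198; b·c/n = 108·58/691 = 9.0651
OR_MH = (27.0250 + 93.3198) / (12.7486 + 9.0651) = 120.3448 / 21.8137 = 5.51694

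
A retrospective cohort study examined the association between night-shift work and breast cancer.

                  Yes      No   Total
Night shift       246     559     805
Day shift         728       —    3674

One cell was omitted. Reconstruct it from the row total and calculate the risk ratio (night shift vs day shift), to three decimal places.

The missing cell is in the unexposed row: 3674 − 728 = 2946.
So a = 246, b = 559, c = 728, d = 2946.
RR = [a/(a+b)] / [c/(c+d)] = (246/805) / (728/3674) = 0.30559/0.19815 = 1.54222

1.542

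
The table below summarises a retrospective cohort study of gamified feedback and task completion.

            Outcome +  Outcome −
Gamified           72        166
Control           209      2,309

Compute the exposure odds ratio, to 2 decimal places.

4.79

Cells: a = 72, b = 166, c = 209, d = 2309.
OR = (a·d)/(b·c) = (72 × 2309) / (166 × 209) = 166248 / 34694 = 4.79184
The odds of task completion are about 4.79 times as high in the gamified group.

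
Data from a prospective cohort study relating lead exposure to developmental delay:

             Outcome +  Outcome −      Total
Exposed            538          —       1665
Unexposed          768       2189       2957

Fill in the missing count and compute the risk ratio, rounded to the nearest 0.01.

The missing cell is in the exposed row: 1665 − 538 = 1127.
So a = 538, b = 1127, c = 768, d = 2189.
RR = [a/(a+b)] / [c/(c+d)] = (538/1665) / (768/2957) = 0.32312/0.25972 = 1.24411

1.24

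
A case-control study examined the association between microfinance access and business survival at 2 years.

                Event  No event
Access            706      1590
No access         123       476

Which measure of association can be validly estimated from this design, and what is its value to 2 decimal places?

1.72

Cells: a = 706, b = 1590, c = 123, d = 476.
This is a case-control study: participants were sampled on outcome status, so risks in the source population cannot be estimated directly — relative risk is not valid here. The odds ratio is the appropriate measure.
OR = (a·d)/(b·c) = (706 × 476) / (1590 × 123) = 336056 / 195570 = 1.71834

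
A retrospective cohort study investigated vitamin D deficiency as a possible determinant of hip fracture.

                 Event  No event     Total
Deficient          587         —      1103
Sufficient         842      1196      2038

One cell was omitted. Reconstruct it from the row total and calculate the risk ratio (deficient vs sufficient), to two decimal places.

1.29

The missing cell is in the exposed row: 1103 − 587 = 516.
So a = 587, b = 516, c = 842, d = 1196.
RR = [a/(a+b)] / [c/(c+d)] = (587/1103) / (842/2038) = 0.53218/0.41315 = 1.28812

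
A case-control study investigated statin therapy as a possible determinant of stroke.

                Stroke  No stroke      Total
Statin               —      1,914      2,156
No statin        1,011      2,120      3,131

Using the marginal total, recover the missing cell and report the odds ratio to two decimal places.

The missing cell is in the exposed row: 2156 − 1914 = 242.
So a = 242, b = 1914, c = 1011, d = 2120.
OR = (a·d)/(b·c) = (242 × 2120) / (1914 × 1011) = 513040 / 1935054 = 0.26513

0.27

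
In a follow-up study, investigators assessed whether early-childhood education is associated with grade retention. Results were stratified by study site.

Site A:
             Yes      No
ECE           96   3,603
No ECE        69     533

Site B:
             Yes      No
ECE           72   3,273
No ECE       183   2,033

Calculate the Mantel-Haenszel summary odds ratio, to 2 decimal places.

0.23

OR_MH = Σ(aᵢdᵢ/nᵢ) / Σ(bᵢcᵢ/nᵢ), where nᵢ is the stratum total.
Stratum 1 (Site A): n = 4301; a·d/n = 96·533/4301 = 11.8968; b·c/n = 3603·69/4301 = 57.8021
Stratum 2 (Site B): n = 5561; a·d/n = 72·2033/5561 = 26.3219; b·c/n = 3273·183/5561 = 107.7071
OR_MH = (11.8968 + 26.3219) / (57.8021 + 107.7071) = 38.2187 / 165.5092 = 0.23092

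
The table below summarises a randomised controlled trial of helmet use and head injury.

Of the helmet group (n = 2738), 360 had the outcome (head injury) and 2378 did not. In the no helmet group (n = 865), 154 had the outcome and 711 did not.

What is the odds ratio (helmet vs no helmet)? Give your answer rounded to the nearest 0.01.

From the description: a = 360, b = 2378, c = 154, d = 711.
OR = (a·d)/(b·c) = (360 × 711) / (2378 × 154) = 255960 / 366212 = 0.69894
Exposure is associated with lower odds of head injury (OR = 0.70 < 1).

0.70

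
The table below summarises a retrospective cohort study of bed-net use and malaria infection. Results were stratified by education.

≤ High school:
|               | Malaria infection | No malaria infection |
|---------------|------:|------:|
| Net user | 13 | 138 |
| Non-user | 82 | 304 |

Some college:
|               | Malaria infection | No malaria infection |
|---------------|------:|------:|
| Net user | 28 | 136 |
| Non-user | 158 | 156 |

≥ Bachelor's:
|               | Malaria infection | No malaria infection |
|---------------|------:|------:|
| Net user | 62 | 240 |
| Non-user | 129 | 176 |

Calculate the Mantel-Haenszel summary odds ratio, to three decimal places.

OR_MH = Σ(aᵢdᵢ/nᵢ) / Σ(bᵢcᵢ/nᵢ), where nᵢ is the stratum total.
Stratum 1 (≤ High school): n = 537; a·d/n = 13·304/537 = 7.3594; b·c/n = 138·82/537 = 21.0726
Stratum 2 (Some college): n = 478; a·d/n = 28·156/478 = 9.1381; b·c/n = 136·158/478 = 44.9540
Stratum 3 (≥ Bachelor's): n = 607; a·d/n = 62·176/607 = 17.9769; b·c/n = 240·129/607 = 51.0049
OR_MH = (7.3594 + 9.1381 + 17.9769) / (21.0726 + 44.9540 + 51.0049) = 34.4744 / 117.0315 = 0.29457

0.295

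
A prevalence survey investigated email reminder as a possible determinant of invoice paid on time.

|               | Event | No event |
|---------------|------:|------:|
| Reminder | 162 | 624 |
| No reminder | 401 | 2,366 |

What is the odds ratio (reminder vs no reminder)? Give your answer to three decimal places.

1.532

Cells: a = 162, b = 624, c = 401, d = 2366.
OR = (a·d)/(b·c) = (162 × 2366) / (624 × 401) = 383292 / 250224 = 1.53180
The odds of invoice paid on time are about 1.53 times as high in the reminder group.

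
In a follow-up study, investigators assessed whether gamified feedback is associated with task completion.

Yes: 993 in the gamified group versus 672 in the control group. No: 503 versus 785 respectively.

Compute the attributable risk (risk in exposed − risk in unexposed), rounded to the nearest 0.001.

0.203

From the description: a = 993, b = 503, c = 672, d = 785.
Risk in exposed = 993/1496 = 0.663770; risk in unexposed = 672/1457 = 0.461222.
Risk difference = 0.663770 − 0.461222 = 0.202548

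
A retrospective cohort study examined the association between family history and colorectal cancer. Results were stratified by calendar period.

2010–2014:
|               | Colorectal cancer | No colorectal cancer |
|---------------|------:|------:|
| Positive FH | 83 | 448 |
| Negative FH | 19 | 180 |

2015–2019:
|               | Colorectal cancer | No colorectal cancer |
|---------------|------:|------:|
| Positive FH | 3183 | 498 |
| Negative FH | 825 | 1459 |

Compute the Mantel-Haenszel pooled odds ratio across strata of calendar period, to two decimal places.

OR_MH = Σ(aᵢdᵢ/nᵢ) / Σ(bᵢcᵢ/nᵢ), where nᵢ is the stratum total.
Stratum 1 (2010–2014): n = 730; a·d/n = 83·180/730 = 20.4658; b·c/n = 448·19/730 = 11.6603
Stratum 2 (2015–2019): n = 5965; a·d/n = 3183·1459/5965 = 778.5410; b·c/n = 498·825/5965 = 68.8768
OR_MH = (20.4658 + 778.5410) / (11.6603 + 68.8768) = 799.0067 / 80.5371 = 9.92098

9.92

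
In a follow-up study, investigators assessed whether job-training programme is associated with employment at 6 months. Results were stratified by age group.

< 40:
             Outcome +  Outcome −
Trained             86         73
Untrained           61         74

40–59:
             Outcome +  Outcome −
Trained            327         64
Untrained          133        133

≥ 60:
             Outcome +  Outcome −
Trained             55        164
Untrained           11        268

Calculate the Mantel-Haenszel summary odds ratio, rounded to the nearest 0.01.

3.70

OR_MH = Σ(aᵢdᵢ/nᵢ) / Σ(bᵢcᵢ/nᵢ), where nᵢ is the stratum total.
Stratum 1 (< 40): n = 294; a·d/n = 86·74/294 = 21.6463; b·c/n = 73·61/294 = 15.1463
Stratum 2 (40–59): n = 657; a·d/n = 327·133/657 = 66.1963; b·c/n = 64·133/657 = 12.9559
Stratum 3 (≥ 60): n = 498; a·d/n = 55·268/498 = 29.5984; b·c/n = 164·11/498 = 3.6225
OR_MH = (21.6463 + 66.1963 + 29.5984) / (15.1463 + 12.9559 + 3.6225) = 117.4410 / 31.7246 = 3.70189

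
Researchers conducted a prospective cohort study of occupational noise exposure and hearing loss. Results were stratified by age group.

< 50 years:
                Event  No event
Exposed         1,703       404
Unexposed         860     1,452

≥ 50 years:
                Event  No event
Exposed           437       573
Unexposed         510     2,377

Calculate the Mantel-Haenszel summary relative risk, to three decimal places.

RR_MH = Σ(aᵢ·n₀ᵢ/nᵢ) / Σ(cᵢ·n₁ᵢ/nᵢ), with n₁ᵢ = aᵢ+bᵢ (exposed), n₀ᵢ = cᵢ+dᵢ (unexposed), nᵢ = n₁ᵢ+n₀ᵢ.
Stratum 1 (< 50 years): n₁ = 2107, n₀ = 2312, n = 4419; a·n₀/n = 1703·2312/4419 = 891.0016; c·n₁/n = 860·2107/4419 = 410.0520
Stratum 2 (≥ 50 years): n₁ = 1010, n₀ = 2887, n = 3897; a·n₀/n = 437·2887/3897 = 323.7411; c·n₁/n = 510·1010/3897 = 132.1786
RR_MH = (891.0016 + 323.7411) / (410.0520 + 132.1786) = 1214.7427 / 542.2306 = 2.24027

2.240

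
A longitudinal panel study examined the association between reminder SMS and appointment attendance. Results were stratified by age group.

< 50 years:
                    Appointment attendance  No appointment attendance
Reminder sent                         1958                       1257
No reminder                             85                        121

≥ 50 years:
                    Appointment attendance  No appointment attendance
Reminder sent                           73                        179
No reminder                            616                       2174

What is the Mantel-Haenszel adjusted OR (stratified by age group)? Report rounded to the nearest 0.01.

OR_MH = Σ(aᵢdᵢ/nᵢ) / Σ(bᵢcᵢ/nᵢ), where nᵢ is the stratum total.
Stratum 1 (< 50 years): n = 3421; a·d/n = 1958·121/3421 = 69.2540; b·c/n = 1257·85/3421 = 31.2321
Stratum 2 (≥ 50 years): n = 3042; a·d/n = 73·2174/3042 = 52.1703; b·c/n = 179·616/3042 = 36.2472
OR_MH = (69.2540 + 52.1703) / (31.2321 + 36.2472) = 121.4243 / 67.4793 = 1.79943

1.80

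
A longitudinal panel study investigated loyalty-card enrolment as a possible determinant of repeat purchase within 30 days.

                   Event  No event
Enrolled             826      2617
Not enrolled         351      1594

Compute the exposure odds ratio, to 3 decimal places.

Cells: a = 826, b = 2617, c = 351, d = 1594.
OR = (a·d)/(b·c) = (826 × 1594) / (2617 × 351) = 1316644 / 918567 = 1.43337
The odds of repeat purchase within 30 days are about 1.43 times as high in the enrolled group.

1.433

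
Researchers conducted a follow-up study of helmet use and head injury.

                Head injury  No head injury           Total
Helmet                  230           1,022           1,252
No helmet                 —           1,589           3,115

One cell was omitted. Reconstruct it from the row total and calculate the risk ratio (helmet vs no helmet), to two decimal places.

0.37

The missing cell is in the unexposed row: 3115 − 1589 = 1526.
So a = 230, b = 1022, c = 1526, d = 1589.
RR = [a/(a+b)] / [c/(c+d)] = (230/1252) / (1526/3115) = 0.18371/0.48989 = 0.37500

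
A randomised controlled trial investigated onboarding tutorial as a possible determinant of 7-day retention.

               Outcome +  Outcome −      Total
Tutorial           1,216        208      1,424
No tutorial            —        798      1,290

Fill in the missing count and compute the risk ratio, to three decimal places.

The missing cell is in the unexposed row: 1290 − 798 = 492.
So a = 1216, b = 208, c = 492, d = 798.
RR = [a/(a+b)] / [c/(c+d)] = (1216/1424) / (492/1290) = 0.85393/0.38140 = 2.23897

2.239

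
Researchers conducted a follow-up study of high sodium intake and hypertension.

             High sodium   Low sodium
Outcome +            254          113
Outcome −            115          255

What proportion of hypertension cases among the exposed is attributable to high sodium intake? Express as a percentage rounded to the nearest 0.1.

55.4

Reading the table with exposure as columns: a = 254 (High sodium, case), b = 115 (High sodium, non-case), c = 113 (Low sodium, case), d = 255.
Risk in exposed = 254/369 = 0.68835; risk in unexposed = 113/368 = 0.30707.
RR = 0.68835/0.30707 = 2.24170
AR% = (RR − 1)/RR × 100 = (2.24170 − 1)/2.24170 × 100 = 55.3909%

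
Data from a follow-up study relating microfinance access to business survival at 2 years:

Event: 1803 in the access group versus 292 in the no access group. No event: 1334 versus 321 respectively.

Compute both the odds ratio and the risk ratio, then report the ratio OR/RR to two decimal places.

1.23

From the description: a = 1803, b = 1334, c = 292, d = 321.
OR = (1803·321)/(1334·292) = 578763/389528 = 1.48581
Risk in exposed = 1803/3137 = 0.57475; risk in unexposed = 292/613 = 0.47635; RR = 1.20659
OR/RR = 1.48581 / 1.20659 = 1.23141
The outcome is not rare, so the OR lies further from 1 than the RR.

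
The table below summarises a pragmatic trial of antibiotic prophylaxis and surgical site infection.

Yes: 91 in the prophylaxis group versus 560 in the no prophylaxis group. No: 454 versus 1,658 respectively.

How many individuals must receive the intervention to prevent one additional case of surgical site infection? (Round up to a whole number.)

12

Risk in treated group = 91/545 = 0.16697; risk in control = 560/2218 = 0.25248.
Absolute risk reduction = 0.25248 − 0.16697 = 0.08551
NNT = 1 / ARR = 1 / 0.08551 = 11.695 → round up → 12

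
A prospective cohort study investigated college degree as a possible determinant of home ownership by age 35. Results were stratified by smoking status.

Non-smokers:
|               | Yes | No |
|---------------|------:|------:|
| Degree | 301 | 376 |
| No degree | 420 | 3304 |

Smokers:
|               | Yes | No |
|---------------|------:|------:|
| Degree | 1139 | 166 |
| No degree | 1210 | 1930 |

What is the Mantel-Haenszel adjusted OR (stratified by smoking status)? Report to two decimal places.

8.89

OR_MH = Σ(aᵢdᵢ/nᵢ) / Σ(bᵢcᵢ/nᵢ), where nᵢ is the stratum total.
Stratum 1 (Non-smokers): n = 4401; a·d/n = 301·3304/4401 = 225.9723; b·c/n = 376·420/4401 = 35.8828
Stratum 2 (Smokers): n = 4445; a·d/n = 1139·1930/4445 = 494.5489; b·c/n = 166·1210/4445 = 45.1879
OR_MH = (225.9723 + 494.5489) / (35.8828 + 45.1879) = 720.5212 / 81.0706 = 8.88758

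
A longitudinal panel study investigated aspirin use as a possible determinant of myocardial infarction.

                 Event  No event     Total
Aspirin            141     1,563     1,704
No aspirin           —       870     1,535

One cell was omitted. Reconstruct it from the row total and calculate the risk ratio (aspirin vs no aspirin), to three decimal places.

The missing cell is in the unexposed row: 1535 − 870 = 665.
So a = 141, b = 1563, c = 665, d = 870.
RR = [a/(a+b)] / [c/(c+d)] = (141/1704) / (665/1535) = 0.08275/0.43322 = 0.19100

0.191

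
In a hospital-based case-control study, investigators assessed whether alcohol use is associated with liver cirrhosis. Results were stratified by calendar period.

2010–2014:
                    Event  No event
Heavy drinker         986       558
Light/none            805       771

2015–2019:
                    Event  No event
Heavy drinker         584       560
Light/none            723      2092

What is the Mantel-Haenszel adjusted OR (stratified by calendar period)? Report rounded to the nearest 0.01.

2.24

OR_MH = Σ(aᵢdᵢ/nᵢ) / Σ(bᵢcᵢ/nᵢ), where nᵢ is the stratum total.
Stratum 1 (2010–2014): n = 3120; a·d/n = 986·771/3120 = 243.6558; b·c/n = 558·805/3120 = 143.9712
Stratum 2 (2015–2019): n = 3959; a·d/n = 584·2092/3959 = 308.5951; b·c/n = 560·723/3959 = 102.2682
OR_MH = (243.6558 + 308.5951) / (143.9712 + 102.2682) = 552.2509 / 246.2394 = 2.24274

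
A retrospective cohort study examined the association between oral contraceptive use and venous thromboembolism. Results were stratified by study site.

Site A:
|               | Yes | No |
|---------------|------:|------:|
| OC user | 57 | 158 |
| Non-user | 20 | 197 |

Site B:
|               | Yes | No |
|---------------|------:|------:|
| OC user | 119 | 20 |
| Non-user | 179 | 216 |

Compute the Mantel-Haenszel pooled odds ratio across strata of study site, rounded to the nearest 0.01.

5.29

OR_MH = Σ(aᵢdᵢ/nᵢ) / Σ(bᵢcᵢ/nᵢ), where nᵢ is the stratum total.
Stratum 1 (Site A): n = 432; a·d/n = 57·197/432 = 25.9931; b·c/n = 158·20/432 = 7.3148
Stratum 2 (Site B): n = 534; a·d/n = 119·216/534 = 48.1348; b·c/n = 20·179/534 = 6.7041
OR_MH = (25.9931 + 48.1348) / (7.3148 + 6.7041) = 74.1279 / 14.0189 = 5.28770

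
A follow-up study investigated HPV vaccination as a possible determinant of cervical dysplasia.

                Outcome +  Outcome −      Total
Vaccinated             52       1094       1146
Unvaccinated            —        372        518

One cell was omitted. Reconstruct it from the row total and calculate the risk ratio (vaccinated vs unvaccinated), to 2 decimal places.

The missing cell is in the unexposed row: 518 − 372 = 146.
So a = 52, b = 1094, c = 146, d = 372.
RR = [a/(a+b)] / [c/(c+d)] = (52/1146) / (146/518) = 0.04538/0.28185 = 0.16099

0.16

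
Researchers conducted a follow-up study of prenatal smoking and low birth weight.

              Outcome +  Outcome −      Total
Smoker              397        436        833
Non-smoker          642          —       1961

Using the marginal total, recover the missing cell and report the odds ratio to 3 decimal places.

The missing cell is in the unexposed row: 1961 − 642 = 1319.
So a = 397, b = 436, c = 642, d = 1319.
OR = (a·d)/(b·c) = (397 × 1319) / (436 × 642) = 523643 / 279912 = 1.87074

1.871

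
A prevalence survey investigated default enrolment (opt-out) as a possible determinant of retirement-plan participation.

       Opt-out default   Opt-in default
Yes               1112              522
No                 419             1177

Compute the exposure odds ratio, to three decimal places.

5.984

Reading the table with exposure as columns: a = 1112 (Opt-out default, case), b = 419 (Opt-out default, non-case), c = 522 (Opt-in default, case), d = 1177.
OR = (a·d)/(b·c) = (1112 × 1177) / (419 × 522) = 1308824 / 218718 = 5.98407
The odds of retirement-plan participation are about 5.98 times as high in the opt-out default group.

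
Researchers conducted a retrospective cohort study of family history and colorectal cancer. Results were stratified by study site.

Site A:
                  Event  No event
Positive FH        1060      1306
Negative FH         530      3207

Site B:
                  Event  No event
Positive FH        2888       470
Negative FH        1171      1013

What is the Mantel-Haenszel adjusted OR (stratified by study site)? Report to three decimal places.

5.100

OR_MH = Σ(aᵢdᵢ/nᵢ) / Σ(bᵢcᵢ/nᵢ), where nᵢ is the stratum total.
Stratum 1 (Site A): n = 6103; a·d/n = 1060·3207/6103 = 557.0080; b·c/n = 1306·530/6103 = 113.4164
Stratum 2 (Site B): n = 5542; a·d/n = 2888·1013/5542 = 527.8860; b·c/n = 470·1171/5542 = 99.3089
OR_MH = (557.0080 + 527.8860) / (113.4164 + 99.3089) = 1084.8940 / 212.7253 = 5.09998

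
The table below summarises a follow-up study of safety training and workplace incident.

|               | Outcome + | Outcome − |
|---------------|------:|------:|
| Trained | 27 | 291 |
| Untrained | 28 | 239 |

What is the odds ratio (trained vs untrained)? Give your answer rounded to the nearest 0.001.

Cells: a = 27, b = 291, c = 28, d = 239.
OR = (a·d)/(b·c) = (27 × 239) / (291 × 28) = 6453 / 8148 = 0.79197
Exposure is associated with lower odds of workplace incident (OR = 0.79 < 1).

0.792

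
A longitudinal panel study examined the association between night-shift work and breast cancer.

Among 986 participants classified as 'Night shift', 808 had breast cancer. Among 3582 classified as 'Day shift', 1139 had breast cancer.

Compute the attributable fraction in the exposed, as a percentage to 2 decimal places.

From the description: a = 808, b = 178, c = 1139, d = 2443.
Risk in exposed = 808/986 = 0.81947; risk in unexposed = 1139/3582 = 0.31798.
RR = 0.81947/0.31798 = 2.57713
AR% = (RR − 1)/RR × 100 = (2.57713 − 1)/2.57713 × 100 = 61.1971%

61.20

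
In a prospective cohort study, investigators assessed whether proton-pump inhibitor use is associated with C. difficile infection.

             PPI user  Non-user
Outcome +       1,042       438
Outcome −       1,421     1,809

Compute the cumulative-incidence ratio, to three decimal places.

2.170

Reading the table with exposure as columns: a = 1042 (PPI user, case), b = 1421 (PPI user, non-case), c = 438 (Non-user, case), d = 1809.
Risk in exposed = 1042/2463 = 0.42306; risk in unexposed = 438/2247 = 0.19493.
RR = 0.42306 / 0.19493 = 2.17036
The risk among the exposed is 2.17 times that among the unexposed.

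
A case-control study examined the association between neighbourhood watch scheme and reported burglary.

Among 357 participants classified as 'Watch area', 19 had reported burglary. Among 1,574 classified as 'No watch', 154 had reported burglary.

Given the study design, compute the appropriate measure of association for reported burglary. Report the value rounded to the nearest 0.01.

From the description: a = 19, b = 338, c = 154, d = 1420.
This is a case-control study: participants were sampled on outcome status, so risks in the source population cannot be estimated directly — relative risk is not valid here. The odds ratio is the appropriate measure.
OR = (a·d)/(b·c) = (19 × 1420) / (338 × 154) = 26980 / 52052 = 0.51833

0.52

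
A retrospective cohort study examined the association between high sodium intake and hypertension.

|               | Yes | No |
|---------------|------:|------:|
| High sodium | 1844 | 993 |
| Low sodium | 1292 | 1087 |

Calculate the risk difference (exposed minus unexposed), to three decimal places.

Cells: a = 1844, b = 993, c = 1292, d = 1087.
Risk in exposed = 1844/2837 = 0.649982; risk in unexposed = 1292/2379 = 0.543085.
Risk difference = 0.649982 − 0.543085 = 0.106897

0.107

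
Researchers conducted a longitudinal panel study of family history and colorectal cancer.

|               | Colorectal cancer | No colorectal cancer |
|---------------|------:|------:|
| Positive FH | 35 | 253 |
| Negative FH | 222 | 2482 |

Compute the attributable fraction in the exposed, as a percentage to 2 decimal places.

32.44

Cells: a = 35, b = 253, c = 222, d = 2482.
Risk in exposed = 35/288 = 0.12153; risk in unexposed = 222/2704 = 0.08210.
RR = 0.12153/0.08210 = 1.48023
AR% = (RR − 1)/RR × 100 = (1.48023 − 1)/1.48023 × 100 = 32.4429%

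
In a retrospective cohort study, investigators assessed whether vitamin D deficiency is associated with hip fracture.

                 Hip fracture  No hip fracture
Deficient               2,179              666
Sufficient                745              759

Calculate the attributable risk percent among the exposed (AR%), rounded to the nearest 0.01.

Cells: a = 2179, b = 666, c = 745, d = 759.
Risk in exposed = 2179/2845 = 0.76591; risk in unexposed = 745/1504 = 0.49535.
RR = 0.76591/0.49535 = 1.54620
AR% = (RR − 1)/RR × 100 = (1.54620 − 1)/1.54620 × 100 = 35.3254%

35.33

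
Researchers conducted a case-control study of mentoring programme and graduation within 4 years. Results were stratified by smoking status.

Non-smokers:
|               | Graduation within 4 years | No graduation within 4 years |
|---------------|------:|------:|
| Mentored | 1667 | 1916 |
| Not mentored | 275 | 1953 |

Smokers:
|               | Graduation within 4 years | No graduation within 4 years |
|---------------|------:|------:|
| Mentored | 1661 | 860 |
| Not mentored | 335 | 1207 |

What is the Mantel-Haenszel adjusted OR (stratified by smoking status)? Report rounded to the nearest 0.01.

6.52

OR_MH = Σ(aᵢdᵢ/nᵢ) / Σ(bᵢcᵢ/nᵢ), where nᵢ is the stratum total.
Stratum 1 (Non-smokers): n = 5811; a·d/n = 1667·1953/5811 = 560.2566; b·c/n = 1916·275/5811 = 90.6729
Stratum 2 (Smokers): n = 4063; a·d/n = 1661·1207/4063 = 493.4351; b·c/n = 860·335/4063 = 70.9082
OR_MH = (560.2566 + 493.4351) / (90.6729 + 70.9082) = 1053.6917 / 161.5811 = 6.52113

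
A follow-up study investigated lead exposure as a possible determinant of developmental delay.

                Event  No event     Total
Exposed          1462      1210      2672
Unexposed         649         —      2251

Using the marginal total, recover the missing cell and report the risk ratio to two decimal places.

The missing cell is in the unexposed row: 2251 − 649 = 1602.
So a = 1462, b = 1210, c = 649, d = 1602.
RR = [a/(a+b)] / [c/(c+d)] = (1462/2672) / (649/2251) = 0.54716/0.28832 = 1.89776

1.90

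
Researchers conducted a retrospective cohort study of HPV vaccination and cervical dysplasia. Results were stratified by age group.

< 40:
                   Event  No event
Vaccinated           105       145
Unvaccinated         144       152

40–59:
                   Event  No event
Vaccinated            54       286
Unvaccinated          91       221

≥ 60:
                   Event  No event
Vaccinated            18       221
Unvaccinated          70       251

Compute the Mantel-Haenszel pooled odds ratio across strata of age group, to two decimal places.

OR_MH = Σ(aᵢdᵢ/nᵢ) / Σ(bᵢcᵢ/nᵢ), where nᵢ is the stratum total.
Stratum 1 (< 40): n = 546; a·d/n = 105·152/546 = 29.2308; b·c/n = 145·144/546 = 38.2418
Stratum 2 (40–59): n = 652; a·d/n = 54·221/652 = 18.3037; b·c/n = 286·91/652 = 39.9172
Stratum 3 (≥ 60): n = 560; a·d/n = 18·251/560 = 8.0679; b·c/n = 221·70/560 = 27.6250
OR_MH = (29.2308 + 18.3037 + 8.0679) / (38.2418 + 39.9172 + 27.6250) = 55.6023 / 105.7839 = 0.52562

0.53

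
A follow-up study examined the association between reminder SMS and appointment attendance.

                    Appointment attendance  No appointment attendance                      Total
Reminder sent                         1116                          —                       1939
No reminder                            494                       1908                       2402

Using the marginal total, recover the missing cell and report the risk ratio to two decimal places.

2.80

The missing cell is in the exposed row: 1939 − 1116 = 823.
So a = 1116, b = 823, c = 494, d = 1908.
RR = [a/(a+b)] / [c/(c+d)] = (1116/1939) / (494/2402) = 0.57555/0.20566 = 2.79855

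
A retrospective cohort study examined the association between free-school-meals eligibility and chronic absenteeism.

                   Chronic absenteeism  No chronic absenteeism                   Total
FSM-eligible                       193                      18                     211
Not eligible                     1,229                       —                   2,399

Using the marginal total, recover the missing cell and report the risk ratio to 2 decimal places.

1.79

The missing cell is in the unexposed row: 2399 − 1229 = 1170.
So a = 193, b = 18, c = 1229, d = 1170.
RR = [a/(a+b)] / [c/(c+d)] = (193/211) / (1229/2399) = 0.91469/0.51230 = 1.78547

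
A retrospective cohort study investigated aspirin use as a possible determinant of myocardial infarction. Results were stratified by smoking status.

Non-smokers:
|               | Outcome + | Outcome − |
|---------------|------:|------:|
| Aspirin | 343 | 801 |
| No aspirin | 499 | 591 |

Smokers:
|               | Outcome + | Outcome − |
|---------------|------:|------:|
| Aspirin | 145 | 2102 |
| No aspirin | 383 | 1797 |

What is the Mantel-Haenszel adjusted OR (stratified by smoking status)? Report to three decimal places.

OR_MH = Σ(aᵢdᵢ/nᵢ) / Σ(bᵢcᵢ/nᵢ), where nᵢ is the stratum total.
Stratum 1 (Non-smokers): n = 2234; a·d/n = 343·591/2234 = 90.7399; b·c/n = 801·499/2234 = 178.9163
Stratum 2 (Smokers): n = 4427; a·d/n = 145·1797/4427 = 58.8581; b·c/n = 2102·383/4427 = 181.8536
OR_MH = (90.7399 + 58.8581) / (178.9163 + 181.8536) = 149.5981 / 360.7699 = 0.41466

0.415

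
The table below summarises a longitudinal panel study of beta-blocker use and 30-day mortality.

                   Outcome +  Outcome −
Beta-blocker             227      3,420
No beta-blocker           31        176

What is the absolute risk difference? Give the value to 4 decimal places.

Cells: a = 227, b = 3420, c = 31, d = 176.
Risk in exposed = 227/3647 = 0.062243; risk in unexposed = 31/207 = 0.149758.
Risk difference = 0.062243 − 0.149758 = -0.087516

-0.0875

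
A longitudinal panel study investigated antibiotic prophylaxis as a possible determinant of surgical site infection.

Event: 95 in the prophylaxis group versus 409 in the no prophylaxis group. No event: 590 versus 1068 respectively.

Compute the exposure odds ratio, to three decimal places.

0.420

From the description: a = 95, b = 590, c = 409, d = 1068.
OR = (a·d)/(b·c) = (95 × 1068) / (590 × 409) = 101460 / 241310 = 0.42046
Exposure is associated with lower odds of surgical site infection (OR = 0.42 < 1).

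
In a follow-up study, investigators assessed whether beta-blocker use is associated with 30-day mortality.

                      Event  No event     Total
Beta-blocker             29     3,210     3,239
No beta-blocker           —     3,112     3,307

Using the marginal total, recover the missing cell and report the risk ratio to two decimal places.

The missing cell is in the unexposed row: 3307 − 3112 = 195.
So a = 29, b = 3210, c = 195, d = 3112.
RR = [a/(a+b)] / [c/(c+d)] = (29/3239) / (195/3307) = 0.00895/0.05897 = 0.15184

0.15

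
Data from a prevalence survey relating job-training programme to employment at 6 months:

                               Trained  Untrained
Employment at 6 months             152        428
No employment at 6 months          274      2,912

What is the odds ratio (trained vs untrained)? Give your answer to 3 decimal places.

3.774

Reading the table with exposure as columns: a = 152 (Trained, case), b = 274 (Trained, non-case), c = 428 (Untrained, case), d = 2912.
OR = (a·d)/(b·c) = (152 × 2912) / (274 × 428) = 442624 / 117272 = 3.77434
The odds of employment at 6 months are about 3.77 times as high in the trained group.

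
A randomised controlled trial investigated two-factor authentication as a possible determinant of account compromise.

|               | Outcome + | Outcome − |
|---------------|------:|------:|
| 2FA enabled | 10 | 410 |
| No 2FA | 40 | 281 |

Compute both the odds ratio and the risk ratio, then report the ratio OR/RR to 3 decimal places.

Cells: a = 10, b = 410, c = 40, d = 281.
OR = (10·281)/(410·40) = 2810/16400 = 0.17134
Risk in exposed = 10/420 = 0.02381; risk in unexposed = 40/321 = 0.12461; RR = 0.19107
OR/RR = 0.17134 / 0.19107 = 0.89674
The outcome is not rare, so the OR lies further from 1 than the RR.

0.897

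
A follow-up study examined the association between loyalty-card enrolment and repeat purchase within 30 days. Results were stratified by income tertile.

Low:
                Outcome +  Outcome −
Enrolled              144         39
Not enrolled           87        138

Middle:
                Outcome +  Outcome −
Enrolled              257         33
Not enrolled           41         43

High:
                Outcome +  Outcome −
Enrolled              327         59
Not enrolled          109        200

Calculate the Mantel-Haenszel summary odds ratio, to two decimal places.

OR_MH = Σ(aᵢdᵢ/nᵢ) / Σ(bᵢcᵢ/nᵢ), where nᵢ is the stratum total.
Stratum 1 (Low): n = 408; a·d/n = 144·138/408 = 48.7059; b·c/n = 39·87/408 = 8.3162
Stratum 2 (Middle): n = 374; a·d/n = 257·43/374 = 29.5481; b·c/n = 33·41/374 = 3.6176
Stratum 3 (High): n = 695; a·d/n = 327·200/695 = 94.1007; b·c/n = 59·109/695 = 9.2532
OR_MH = (48.7059 + 29.5481 + 94.1007) / (8.3162 + 3.6176 + 9.2532) = 172.3547 / 21.1871 = 8.13491

8.13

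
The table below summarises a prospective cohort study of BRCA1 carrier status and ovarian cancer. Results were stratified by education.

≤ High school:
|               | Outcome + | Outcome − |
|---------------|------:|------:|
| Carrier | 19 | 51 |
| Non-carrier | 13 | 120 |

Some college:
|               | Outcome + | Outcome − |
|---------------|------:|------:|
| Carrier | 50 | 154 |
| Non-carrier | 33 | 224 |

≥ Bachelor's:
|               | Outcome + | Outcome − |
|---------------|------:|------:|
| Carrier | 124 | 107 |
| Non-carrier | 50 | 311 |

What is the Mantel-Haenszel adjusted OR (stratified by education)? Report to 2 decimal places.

4.32

OR_MH = Σ(aᵢdᵢ/nᵢ) / Σ(bᵢcᵢ/nᵢ), where nᵢ is the stratum total.
Stratum 1 (≤ High school): n = 203; a·d/n = 19·120/203 = 11.2315; b·c/n = 51·13/203 = 3.2660
Stratum 2 (Some college): n = 461; a·d/n = 50·224/461 = 24.2950; b·c/n = 154·33/461 = 11.0239
Stratum 3 (≥ Bachelor's): n = 592; a·d/n = 124·311/592 = 65.1419; b·c/n = 107·50/592 = 9.0372
OR_MH = (11.2315 + 24.2950 + 65.1419) / (3.2660 + 11.0239 + 9.0372) = 100.6684 / 23.3270 = 4.31553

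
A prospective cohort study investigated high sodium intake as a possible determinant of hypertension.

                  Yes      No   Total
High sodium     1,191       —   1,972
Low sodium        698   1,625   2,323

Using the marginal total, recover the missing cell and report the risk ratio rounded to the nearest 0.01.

2.01

The missing cell is in the exposed row: 1972 − 1191 = 781.
So a = 1191, b = 781, c = 698, d = 1625.
RR = [a/(a+b)] / [c/(c+d)] = (1191/1972) / (698/2323) = 0.60396/0.30047 = 2.01001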